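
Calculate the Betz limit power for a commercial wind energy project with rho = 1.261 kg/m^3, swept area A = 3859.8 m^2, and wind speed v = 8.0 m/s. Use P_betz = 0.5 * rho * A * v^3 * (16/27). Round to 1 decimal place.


The Betz coefficient Cp_max = 16/27 = 0.5926
v^3 = 8.0^3 = 512.0
P_betz = 0.5 * rho * A * v^3 * Cp_max
P_betz = 0.5 * 1.261 * 3859.8 * 512.0 * 0.5926
P_betz = 738373.4 W

738373.4


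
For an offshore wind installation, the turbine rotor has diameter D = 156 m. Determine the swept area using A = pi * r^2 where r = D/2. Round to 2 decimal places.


Compute the rotor radius:
  r = D / 2 = 156 / 2 = 78.0 m
Calculate swept area:
  A = pi * r^2 = pi * 78.0^2
  A = 19113.45 m^2

19113.45


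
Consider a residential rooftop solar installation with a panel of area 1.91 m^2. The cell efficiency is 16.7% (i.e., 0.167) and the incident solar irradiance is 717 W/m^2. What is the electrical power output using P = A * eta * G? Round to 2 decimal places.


Use the solar power formula P = A * eta * G.
Given: A = 1.91 m^2, eta = 0.167, G = 717 W/m^2
P = 1.91 * 0.167 * 717
P = 228.70 W

228.70


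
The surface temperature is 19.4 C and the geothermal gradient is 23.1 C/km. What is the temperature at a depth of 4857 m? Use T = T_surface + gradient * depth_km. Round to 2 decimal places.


Convert depth to km: 4857 / 1000 = 4.857 km
Temperature increase = gradient * depth_km = 23.1 * 4.857 = 112.2 C
Temperature at depth = T_surface + delta_T = 19.4 + 112.2
T = 131.60 C

131.60


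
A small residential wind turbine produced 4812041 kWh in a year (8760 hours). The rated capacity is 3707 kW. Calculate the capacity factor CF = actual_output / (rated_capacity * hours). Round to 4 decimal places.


Capacity factor = actual output / maximum possible output
Maximum possible = rated * hours = 3707 * 8760 = 32473320 kWh
CF = 4812041 / 32473320
CF = 0.1482

0.1482


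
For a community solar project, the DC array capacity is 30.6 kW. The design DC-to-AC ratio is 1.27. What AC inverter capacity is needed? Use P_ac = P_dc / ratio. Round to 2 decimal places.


The inverter AC capacity is determined by the DC/AC ratio.
Given: P_dc = 30.6 kW, DC/AC ratio = 1.27
P_ac = P_dc / ratio = 30.6 / 1.27
P_ac = 24.09 kW

24.09


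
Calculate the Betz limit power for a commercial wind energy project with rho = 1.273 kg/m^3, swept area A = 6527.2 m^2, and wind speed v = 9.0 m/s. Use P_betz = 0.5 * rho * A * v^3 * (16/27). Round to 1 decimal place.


The Betz coefficient Cp_max = 16/27 = 0.5926
v^3 = 9.0^3 = 729.0
P_betz = 0.5 * rho * A * v^3 * Cp_max
P_betz = 0.5 * 1.273 * 6527.2 * 729.0 * 0.5926
P_betz = 1794771.1 W

1794771.1


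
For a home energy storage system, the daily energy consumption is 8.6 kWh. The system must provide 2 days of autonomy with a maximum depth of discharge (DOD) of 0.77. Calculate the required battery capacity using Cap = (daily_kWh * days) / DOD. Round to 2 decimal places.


Total energy needed = daily * days = 8.6 * 2 = 17.2 kWh
Account for depth of discharge:
  Cap = total_energy / DOD = 17.2 / 0.77
  Cap = 22.34 kWh

22.34


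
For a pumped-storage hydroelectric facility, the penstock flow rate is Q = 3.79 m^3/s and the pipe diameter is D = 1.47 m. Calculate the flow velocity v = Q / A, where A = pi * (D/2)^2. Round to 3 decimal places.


Compute pipe cross-sectional area:
  A = pi * (D/2)^2 = pi * (1.47/2)^2 = 1.6972 m^2
Calculate velocity:
  v = Q / A = 3.79 / 1.6972
  v = 2.233 m/s

2.233


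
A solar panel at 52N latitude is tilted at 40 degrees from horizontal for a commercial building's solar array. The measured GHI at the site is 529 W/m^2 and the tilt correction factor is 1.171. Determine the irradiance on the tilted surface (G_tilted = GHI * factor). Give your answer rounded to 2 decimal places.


Identify the given values:
  GHI = 529 W/m^2, tilt correction factor = 1.171
Apply the formula G_tilted = GHI * factor:
  G_tilted = 529 * 1.171
  G_tilted = 619.46 W/m^2

619.46


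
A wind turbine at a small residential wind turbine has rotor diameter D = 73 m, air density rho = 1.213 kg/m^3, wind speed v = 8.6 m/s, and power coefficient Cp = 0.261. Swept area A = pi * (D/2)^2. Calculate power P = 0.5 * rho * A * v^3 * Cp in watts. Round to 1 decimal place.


Step 1 -- Compute swept area:
  A = pi * (D/2)^2 = pi * (73/2)^2 = 4185.39 m^2
Step 2 -- Apply wind power equation:
  P = 0.5 * rho * A * v^3 * Cp
  v^3 = 8.6^3 = 636.056
  P = 0.5 * 1.213 * 4185.39 * 636.056 * 0.261
  P = 421407.5 W

421407.5


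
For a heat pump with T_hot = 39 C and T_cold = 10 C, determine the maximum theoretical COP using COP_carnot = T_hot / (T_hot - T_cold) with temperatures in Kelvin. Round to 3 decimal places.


Convert to Kelvin:
  T_hot = 39 + 273.15 = 312.15 K
  T_cold = 10 + 273.15 = 283.15 K
Apply Carnot COP formula:
  COP = T_hot_K / (T_hot_K - T_cold_K) = 312.15 / 29.0
  COP = 10.764

10.764


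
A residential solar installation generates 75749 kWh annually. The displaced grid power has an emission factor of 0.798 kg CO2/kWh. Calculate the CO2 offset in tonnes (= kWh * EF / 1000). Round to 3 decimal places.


CO2 offset in kg = generation * emission_factor
CO2 offset = 75749 * 0.798 = 60447.7 kg
Convert to tonnes:
  CO2 offset = 60447.7 / 1000 = 60.448 tonnes

60.448


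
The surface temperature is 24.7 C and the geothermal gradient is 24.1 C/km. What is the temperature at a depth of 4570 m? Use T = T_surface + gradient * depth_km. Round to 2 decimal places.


Convert depth to km: 4570 / 1000 = 4.57 km
Temperature increase = gradient * depth_km = 24.1 * 4.57 = 110.14 C
Temperature at depth = T_surface + delta_T = 24.7 + 110.14
T = 134.84 C

134.84


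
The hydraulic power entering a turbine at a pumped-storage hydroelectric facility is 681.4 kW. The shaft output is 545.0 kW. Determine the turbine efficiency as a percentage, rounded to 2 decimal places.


Turbine efficiency = (output power / input power) * 100
eta = (545.0 / 681.4) * 100
eta = 79.98%

79.98


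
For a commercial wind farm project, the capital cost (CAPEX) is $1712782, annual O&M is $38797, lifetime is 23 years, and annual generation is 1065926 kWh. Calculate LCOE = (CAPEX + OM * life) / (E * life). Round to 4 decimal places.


Total cost = CAPEX + OM * lifetime = 1712782 + 38797 * 23 = 1712782 + 892331 = 2605113
Total generation = annual * lifetime = 1065926 * 23 = 24516298 kWh
LCOE = 2605113 / 24516298
LCOE = 0.1063 $/kWh

0.1063


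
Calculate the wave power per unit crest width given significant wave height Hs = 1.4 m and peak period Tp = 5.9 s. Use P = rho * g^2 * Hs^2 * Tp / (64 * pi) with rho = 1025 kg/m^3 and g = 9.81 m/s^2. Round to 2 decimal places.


Apply wave power formula:
  g^2 = 9.81^2 = 96.2361
  Hs^2 = 1.4^2 = 1.96
  Numerator = rho * g^2 * Hs^2 * Tp = 1025 * 96.2361 * 1.96 * 5.9 = 1140696.12
  Denominator = 64 * pi = 201.0619
  P = 1140696.12 / 201.0619 = 5673.36 W/m

5673.36


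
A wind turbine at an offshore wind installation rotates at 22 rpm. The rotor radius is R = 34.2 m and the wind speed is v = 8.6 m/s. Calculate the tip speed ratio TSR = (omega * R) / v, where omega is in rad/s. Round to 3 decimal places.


Convert rotational speed to rad/s:
  omega = 22 * 2 * pi / 60 = 2.3038 rad/s
Compute tip speed:
  v_tip = omega * R = 2.3038 * 34.2 = 78.791 m/s
Tip speed ratio:
  TSR = v_tip / v_wind = 78.791 / 8.6 = 9.162

9.162


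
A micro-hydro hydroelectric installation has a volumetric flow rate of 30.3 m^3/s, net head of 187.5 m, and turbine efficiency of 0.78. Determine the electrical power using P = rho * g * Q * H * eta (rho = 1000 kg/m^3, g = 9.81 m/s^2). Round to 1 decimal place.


Apply the hydropower formula P = rho * g * Q * H * eta
rho * g = 1000 * 9.81 = 9810.0
P = 9810.0 * 30.3 * 187.5 * 0.78
P = 43471788.8 W

43471788.8


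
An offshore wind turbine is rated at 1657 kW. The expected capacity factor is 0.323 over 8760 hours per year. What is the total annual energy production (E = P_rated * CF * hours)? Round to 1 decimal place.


Annual energy = rated_kW * capacity_factor * hours_per_year
Given: P_rated = 1657 kW, CF = 0.323, hours = 8760
E = 1657 * 0.323 * 8760
E = 4688448.4 kWh

4688448.4


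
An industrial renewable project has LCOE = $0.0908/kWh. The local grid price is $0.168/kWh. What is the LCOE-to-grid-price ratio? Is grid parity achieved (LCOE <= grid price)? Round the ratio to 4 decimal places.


Compare LCOE to grid price:
  LCOE = $0.0908/kWh, Grid price = $0.168/kWh
  Ratio = LCOE / grid_price = 0.0908 / 0.168 = 0.5405
  Grid parity achieved (ratio <= 1)? yes

0.5405


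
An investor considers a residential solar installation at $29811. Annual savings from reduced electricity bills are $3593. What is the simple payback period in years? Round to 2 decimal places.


Simple payback period = initial cost / annual savings
Payback = 29811 / 3593
Payback = 8.30 years

8.30


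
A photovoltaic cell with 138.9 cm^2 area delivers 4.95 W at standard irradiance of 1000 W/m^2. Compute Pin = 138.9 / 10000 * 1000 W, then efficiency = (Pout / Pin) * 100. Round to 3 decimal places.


First compute the input power:
  Pin = area_cm2 / 10000 * G = 138.9 / 10000 * 1000 = 13.89 W
Then compute efficiency:
  Efficiency = (Pout / Pin) * 100 = (4.95 / 13.89) * 100
  Efficiency = 35.637%

35.637


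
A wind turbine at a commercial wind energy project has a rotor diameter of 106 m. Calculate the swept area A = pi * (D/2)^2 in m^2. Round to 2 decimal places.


Compute the rotor radius:
  r = D / 2 = 106 / 2 = 53.0 m
Calculate swept area:
  A = pi * r^2 = pi * 53.0^2
  A = 8824.73 m^2

8824.73


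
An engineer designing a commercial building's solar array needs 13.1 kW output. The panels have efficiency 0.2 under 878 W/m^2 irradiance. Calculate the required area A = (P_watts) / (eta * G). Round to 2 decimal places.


Convert target power to watts: P = 13.1 * 1000 = 13100.0 W
Compute denominator: eta * G = 0.2 * 878 = 175.6
Required area A = P / (eta * G) = 13100.0 / 175.6
A = 74.60 m^2

74.60


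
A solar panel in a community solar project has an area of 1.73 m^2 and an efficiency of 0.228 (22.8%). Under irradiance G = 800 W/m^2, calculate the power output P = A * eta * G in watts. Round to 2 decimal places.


Use the solar power formula P = A * eta * G.
Given: A = 1.73 m^2, eta = 0.228, G = 800 W/m^2
P = 1.73 * 0.228 * 800
P = 315.55 W

315.55


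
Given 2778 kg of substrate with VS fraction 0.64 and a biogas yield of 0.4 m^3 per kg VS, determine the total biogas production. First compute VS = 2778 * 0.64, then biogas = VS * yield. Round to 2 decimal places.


Compute volatile solids:
  VS = mass * VS_fraction = 2778 * 0.64 = 1777.92 kg
Calculate biogas volume:
  Biogas = VS * specific_yield = 1777.92 * 0.4
  Biogas = 711.17 m^3

711.17


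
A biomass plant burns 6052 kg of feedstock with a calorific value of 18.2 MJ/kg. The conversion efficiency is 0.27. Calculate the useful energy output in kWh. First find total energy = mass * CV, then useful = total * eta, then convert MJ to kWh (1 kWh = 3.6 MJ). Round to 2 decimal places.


Total energy = mass * CV = 6052 * 18.2 = 110146.4 MJ
Useful energy = total * eta = 110146.4 * 0.27 = 29739.53 MJ
Convert to kWh: 29739.53 / 3.6
Useful energy = 8260.98 kWh

8260.98


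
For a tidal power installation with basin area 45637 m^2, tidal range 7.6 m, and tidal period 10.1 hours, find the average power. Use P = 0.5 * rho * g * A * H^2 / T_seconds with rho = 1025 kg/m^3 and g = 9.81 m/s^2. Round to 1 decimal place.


Convert period to seconds: T = 10.1 * 3600 = 36360.0 s
H^2 = 7.6^2 = 57.76
P = 0.5 * rho * g * A * H^2 / T
P = 0.5 * 1025 * 9.81 * 45637 * 57.76 / 36360.0
P = 364488.0 W

364488.0


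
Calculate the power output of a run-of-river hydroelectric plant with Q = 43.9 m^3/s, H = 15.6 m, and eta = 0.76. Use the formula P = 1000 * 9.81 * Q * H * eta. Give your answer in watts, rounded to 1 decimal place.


Apply the hydropower formula P = rho * g * Q * H * eta
rho * g = 1000 * 9.81 = 9810.0
P = 9810.0 * 43.9 * 15.6 * 0.76
P = 5105893.1 W

5105893.1


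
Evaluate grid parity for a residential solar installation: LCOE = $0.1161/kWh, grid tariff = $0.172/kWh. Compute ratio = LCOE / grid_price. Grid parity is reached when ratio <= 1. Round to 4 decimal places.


Compare LCOE to grid price:
  LCOE = $0.1161/kWh, Grid price = $0.172/kWh
  Ratio = LCOE / grid_price = 0.1161 / 0.172 = 0.6750
  Grid parity achieved (ratio <= 1)? yes

0.6750


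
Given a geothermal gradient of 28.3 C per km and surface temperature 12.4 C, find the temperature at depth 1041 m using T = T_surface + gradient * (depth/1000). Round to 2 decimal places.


Convert depth to km: 1041 / 1000 = 1.041 km
Temperature increase = gradient * depth_km = 28.3 * 1.041 = 29.46 C
Temperature at depth = T_surface + delta_T = 12.4 + 29.46
T = 41.86 C

41.86


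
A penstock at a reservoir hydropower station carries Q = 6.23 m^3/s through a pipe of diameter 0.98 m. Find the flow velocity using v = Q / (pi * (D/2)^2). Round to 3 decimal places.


Compute pipe cross-sectional area:
  A = pi * (D/2)^2 = pi * (0.98/2)^2 = 0.7543 m^2
Calculate velocity:
  v = Q / A = 6.23 / 0.7543
  v = 8.259 m/s

8.259


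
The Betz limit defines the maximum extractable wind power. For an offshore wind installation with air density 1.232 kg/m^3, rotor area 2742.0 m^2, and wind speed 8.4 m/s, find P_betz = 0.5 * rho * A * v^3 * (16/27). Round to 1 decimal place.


The Betz coefficient Cp_max = 16/27 = 0.5926
v^3 = 8.4^3 = 592.704
P_betz = 0.5 * rho * A * v^3 * Cp_max
P_betz = 0.5 * 1.232 * 2742.0 * 592.704 * 0.5926
P_betz = 593256.1 W

593256.1


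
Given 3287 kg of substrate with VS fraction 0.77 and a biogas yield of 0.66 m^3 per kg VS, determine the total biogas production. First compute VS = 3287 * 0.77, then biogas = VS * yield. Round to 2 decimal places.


Compute volatile solids:
  VS = mass * VS_fraction = 3287 * 0.77 = 2530.99 kg
Calculate biogas volume:
  Biogas = VS * specific_yield = 2530.99 * 0.66
  Biogas = 1670.45 m^3

1670.45


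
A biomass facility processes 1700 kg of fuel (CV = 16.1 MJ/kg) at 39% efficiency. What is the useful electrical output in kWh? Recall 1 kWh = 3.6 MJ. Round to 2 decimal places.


Total energy = mass * CV = 1700 * 16.1 = 27370.0 MJ
Useful energy = total * eta = 27370.0 * 0.39 = 10674.3 MJ
Convert to kWh: 10674.3 / 3.6
Useful energy = 2965.08 kWh

2965.08


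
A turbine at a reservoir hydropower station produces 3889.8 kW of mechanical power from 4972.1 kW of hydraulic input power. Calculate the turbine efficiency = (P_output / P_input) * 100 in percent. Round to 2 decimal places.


Turbine efficiency = (output power / input power) * 100
eta = (3889.8 / 4972.1) * 100
eta = 78.23%

78.23


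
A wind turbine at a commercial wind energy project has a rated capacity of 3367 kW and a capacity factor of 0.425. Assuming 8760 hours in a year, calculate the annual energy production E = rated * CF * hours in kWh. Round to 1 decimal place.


Annual energy = rated_kW * capacity_factor * hours_per_year
Given: P_rated = 3367 kW, CF = 0.425, hours = 8760
E = 3367 * 0.425 * 8760
E = 12535341.0 kWh

12535341.0


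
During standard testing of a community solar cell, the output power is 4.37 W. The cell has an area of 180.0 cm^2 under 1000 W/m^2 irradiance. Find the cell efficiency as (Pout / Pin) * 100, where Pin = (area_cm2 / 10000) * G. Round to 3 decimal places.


First compute the input power:
  Pin = area_cm2 / 10000 * G = 180.0 / 10000 * 1000 = 18.0 W
Then compute efficiency:
  Efficiency = (Pout / Pin) * 100 = (4.37 / 18.0) * 100
  Efficiency = 24.278%

24.278


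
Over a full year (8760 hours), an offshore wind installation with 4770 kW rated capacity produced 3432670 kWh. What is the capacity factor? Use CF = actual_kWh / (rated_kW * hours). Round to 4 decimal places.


Capacity factor = actual output / maximum possible output
Maximum possible = rated * hours = 4770 * 8760 = 41785200 kWh
CF = 3432670 / 41785200
CF = 0.0822

0.0822


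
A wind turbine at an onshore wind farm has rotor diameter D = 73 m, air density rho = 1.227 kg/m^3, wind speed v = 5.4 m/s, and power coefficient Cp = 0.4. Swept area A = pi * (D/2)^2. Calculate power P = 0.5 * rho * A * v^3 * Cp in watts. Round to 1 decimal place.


Step 1 -- Compute swept area:
  A = pi * (D/2)^2 = pi * (73/2)^2 = 4185.39 m^2
Step 2 -- Apply wind power equation:
  P = 0.5 * rho * A * v^3 * Cp
  v^3 = 5.4^3 = 157.464
  P = 0.5 * 1.227 * 4185.39 * 157.464 * 0.4
  P = 161730.3 W

161730.3


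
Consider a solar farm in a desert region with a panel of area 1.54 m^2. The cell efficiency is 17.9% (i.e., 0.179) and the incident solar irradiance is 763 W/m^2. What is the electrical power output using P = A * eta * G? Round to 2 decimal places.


Use the solar power formula P = A * eta * G.
Given: A = 1.54 m^2, eta = 0.179, G = 763 W/m^2
P = 1.54 * 0.179 * 763
P = 210.33 W

210.33


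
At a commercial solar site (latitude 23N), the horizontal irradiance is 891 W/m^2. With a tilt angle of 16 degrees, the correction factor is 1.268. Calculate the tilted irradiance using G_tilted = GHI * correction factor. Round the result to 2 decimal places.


Identify the given values:
  GHI = 891 W/m^2, tilt correction factor = 1.268
Apply the formula G_tilted = GHI * factor:
  G_tilted = 891 * 1.268
  G_tilted = 1129.79 W/m^2

1129.79


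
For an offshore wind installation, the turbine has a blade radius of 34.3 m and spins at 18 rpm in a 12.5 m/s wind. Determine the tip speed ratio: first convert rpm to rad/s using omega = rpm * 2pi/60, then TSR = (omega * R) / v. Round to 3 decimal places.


Convert rotational speed to rad/s:
  omega = 18 * 2 * pi / 60 = 1.885 rad/s
Compute tip speed:
  v_tip = omega * R = 1.885 * 34.3 = 64.654 m/s
Tip speed ratio:
  TSR = v_tip / v_wind = 64.654 / 12.5 = 5.172

5.172


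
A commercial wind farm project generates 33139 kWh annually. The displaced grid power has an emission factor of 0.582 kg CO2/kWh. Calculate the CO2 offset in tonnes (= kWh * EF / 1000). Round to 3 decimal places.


CO2 offset in kg = generation * emission_factor
CO2 offset = 33139 * 0.582 = 19286.9 kg
Convert to tonnes:
  CO2 offset = 19286.9 / 1000 = 19.287 tonnes

19.287


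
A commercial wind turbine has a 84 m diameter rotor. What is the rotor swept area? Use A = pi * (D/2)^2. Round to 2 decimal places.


Compute the rotor radius:
  r = D / 2 = 84 / 2 = 42.0 m
Calculate swept area:
  A = pi * r^2 = pi * 42.0^2
  A = 5541.77 m^2

5541.77


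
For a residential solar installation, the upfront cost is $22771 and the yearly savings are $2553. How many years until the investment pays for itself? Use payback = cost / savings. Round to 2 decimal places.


Simple payback period = initial cost / annual savings
Payback = 22771 / 2553
Payback = 8.92 years

8.92


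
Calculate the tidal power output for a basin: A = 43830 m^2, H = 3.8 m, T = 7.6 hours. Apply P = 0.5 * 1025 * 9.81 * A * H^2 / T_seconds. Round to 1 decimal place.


Convert period to seconds: T = 7.6 * 3600 = 27360.0 s
H^2 = 3.8^2 = 14.44
P = 0.5 * rho * g * A * H^2 / T
P = 0.5 * 1025 * 9.81 * 43830 * 14.44 / 27360.0
P = 116301.5 W

116301.5


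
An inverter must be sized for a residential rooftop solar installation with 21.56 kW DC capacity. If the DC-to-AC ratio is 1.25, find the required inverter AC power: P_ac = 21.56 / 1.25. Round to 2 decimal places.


The inverter AC capacity is determined by the DC/AC ratio.
Given: P_dc = 21.56 kW, DC/AC ratio = 1.25
P_ac = P_dc / ratio = 21.56 / 1.25
P_ac = 17.25 kW

17.25


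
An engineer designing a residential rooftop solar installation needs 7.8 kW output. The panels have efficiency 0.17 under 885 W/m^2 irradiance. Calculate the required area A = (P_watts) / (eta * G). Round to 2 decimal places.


Convert target power to watts: P = 7.8 * 1000 = 7800.0 W
Compute denominator: eta * G = 0.17 * 885 = 150.45
Required area A = P / (eta * G) = 7800.0 / 150.45
A = 51.84 m^2

51.84


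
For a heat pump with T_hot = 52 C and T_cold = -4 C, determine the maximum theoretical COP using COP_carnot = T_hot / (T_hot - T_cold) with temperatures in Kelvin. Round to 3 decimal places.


Convert to Kelvin:
  T_hot = 52 + 273.15 = 325.15 K
  T_cold = -4 + 273.15 = 269.15 K
Apply Carnot COP formula:
  COP = T_hot_K / (T_hot_K - T_cold_K) = 325.15 / 56.0
  COP = 5.806

5.806


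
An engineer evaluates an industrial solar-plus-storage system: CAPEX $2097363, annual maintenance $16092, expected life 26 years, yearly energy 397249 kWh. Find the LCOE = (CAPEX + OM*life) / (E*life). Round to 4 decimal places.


Total cost = CAPEX + OM * lifetime = 2097363 + 16092 * 26 = 2097363 + 418392 = 2515755
Total generation = annual * lifetime = 397249 * 26 = 10328474 kWh
LCOE = 2515755 / 10328474
LCOE = 0.2436 $/kWh

0.2436


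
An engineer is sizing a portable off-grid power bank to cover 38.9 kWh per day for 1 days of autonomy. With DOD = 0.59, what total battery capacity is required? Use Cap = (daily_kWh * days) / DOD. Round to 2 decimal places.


Total energy needed = daily * days = 38.9 * 1 = 38.9 kWh
Account for depth of discharge:
  Cap = total_energy / DOD = 38.9 / 0.59
  Cap = 65.93 kWh

65.93


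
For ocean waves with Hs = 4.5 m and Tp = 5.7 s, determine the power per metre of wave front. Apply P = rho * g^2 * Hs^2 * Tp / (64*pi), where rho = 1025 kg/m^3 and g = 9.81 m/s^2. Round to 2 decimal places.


Apply wave power formula:
  g^2 = 9.81^2 = 96.2361
  Hs^2 = 4.5^2 = 20.25
  Numerator = rho * g^2 * Hs^2 * Tp = 1025 * 96.2361 * 20.25 * 5.7 = 11385753.14
  Denominator = 64 * pi = 201.0619
  P = 11385753.14 / 201.0619 = 56628.09 W/m

56628.09


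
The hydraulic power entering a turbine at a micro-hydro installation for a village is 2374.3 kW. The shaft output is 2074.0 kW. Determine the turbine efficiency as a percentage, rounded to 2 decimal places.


Turbine efficiency = (output power / input power) * 100
eta = (2074.0 / 2374.3) * 100
eta = 87.35%

87.35


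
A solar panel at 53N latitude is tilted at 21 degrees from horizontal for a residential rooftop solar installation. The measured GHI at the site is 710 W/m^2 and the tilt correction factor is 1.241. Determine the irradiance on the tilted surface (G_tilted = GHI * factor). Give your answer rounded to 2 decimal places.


Identify the given values:
  GHI = 710 W/m^2, tilt correction factor = 1.241
Apply the formula G_tilted = GHI * factor:
  G_tilted = 710 * 1.241
  G_tilted = 881.11 W/m^2

881.11


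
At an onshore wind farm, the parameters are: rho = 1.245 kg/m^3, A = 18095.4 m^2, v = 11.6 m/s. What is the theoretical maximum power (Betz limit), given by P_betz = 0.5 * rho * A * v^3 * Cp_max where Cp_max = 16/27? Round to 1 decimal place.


The Betz coefficient Cp_max = 16/27 = 0.5926
v^3 = 11.6^3 = 1560.896
P_betz = 0.5 * rho * A * v^3 * Cp_max
P_betz = 0.5 * 1.245 * 18095.4 * 1560.896 * 0.5926
P_betz = 10419280.5 W

10419280.5


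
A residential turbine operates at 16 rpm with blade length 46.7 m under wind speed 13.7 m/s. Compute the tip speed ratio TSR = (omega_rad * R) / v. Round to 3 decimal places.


Convert rotational speed to rad/s:
  omega = 16 * 2 * pi / 60 = 1.6755 rad/s
Compute tip speed:
  v_tip = omega * R = 1.6755 * 46.7 = 78.247 m/s
Tip speed ratio:
  TSR = v_tip / v_wind = 78.247 / 13.7 = 5.711

5.711


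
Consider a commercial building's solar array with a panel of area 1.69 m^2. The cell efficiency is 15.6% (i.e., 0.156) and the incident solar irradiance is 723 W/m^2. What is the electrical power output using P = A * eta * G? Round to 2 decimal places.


Use the solar power formula P = A * eta * G.
Given: A = 1.69 m^2, eta = 0.156, G = 723 W/m^2
P = 1.69 * 0.156 * 723
P = 190.61 W

190.61


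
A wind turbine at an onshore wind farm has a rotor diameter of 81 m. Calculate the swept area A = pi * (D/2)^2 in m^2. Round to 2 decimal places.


Compute the rotor radius:
  r = D / 2 = 81 / 2 = 40.5 m
Calculate swept area:
  A = pi * r^2 = pi * 40.5^2
  A = 5153.00 m^2

5153.00


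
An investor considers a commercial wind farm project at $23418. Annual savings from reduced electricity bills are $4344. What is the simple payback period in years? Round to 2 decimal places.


Simple payback period = initial cost / annual savings
Payback = 23418 / 4344
Payback = 5.39 years

5.39


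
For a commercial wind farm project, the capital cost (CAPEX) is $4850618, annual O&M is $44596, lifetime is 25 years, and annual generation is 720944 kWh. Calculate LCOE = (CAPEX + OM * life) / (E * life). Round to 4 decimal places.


Total cost = CAPEX + OM * lifetime = 4850618 + 44596 * 25 = 4850618 + 1114900 = 5965518
Total generation = annual * lifetime = 720944 * 25 = 18023600 kWh
LCOE = 5965518 / 18023600
LCOE = 0.3310 $/kWh

0.3310


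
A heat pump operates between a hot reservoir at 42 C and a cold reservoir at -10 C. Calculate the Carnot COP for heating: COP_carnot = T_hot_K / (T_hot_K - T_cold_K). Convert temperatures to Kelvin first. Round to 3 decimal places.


Convert to Kelvin:
  T_hot = 42 + 273.15 = 315.15 K
  T_cold = -10 + 273.15 = 263.15 K
Apply Carnot COP formula:
  COP = T_hot_K / (T_hot_K - T_cold_K) = 315.15 / 52.0
  COP = 6.061

6.061


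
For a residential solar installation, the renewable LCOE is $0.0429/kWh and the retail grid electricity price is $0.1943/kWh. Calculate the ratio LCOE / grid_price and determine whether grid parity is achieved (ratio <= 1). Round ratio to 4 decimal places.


Compare LCOE to grid price:
  LCOE = $0.0429/kWh, Grid price = $0.1943/kWh
  Ratio = LCOE / grid_price = 0.0429 / 0.1943 = 0.2208
  Grid parity achieved (ratio <= 1)? yes

0.2208


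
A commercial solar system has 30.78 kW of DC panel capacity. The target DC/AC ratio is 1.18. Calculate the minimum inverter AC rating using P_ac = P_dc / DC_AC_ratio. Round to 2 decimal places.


The inverter AC capacity is determined by the DC/AC ratio.
Given: P_dc = 30.78 kW, DC/AC ratio = 1.18
P_ac = P_dc / ratio = 30.78 / 1.18
P_ac = 26.08 kW

26.08


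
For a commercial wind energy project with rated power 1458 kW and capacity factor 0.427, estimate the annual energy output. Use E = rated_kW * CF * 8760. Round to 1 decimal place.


Annual energy = rated_kW * capacity_factor * hours_per_year
Given: P_rated = 1458 kW, CF = 0.427, hours = 8760
E = 1458 * 0.427 * 8760
E = 5453678.2 kWh

5453678.2


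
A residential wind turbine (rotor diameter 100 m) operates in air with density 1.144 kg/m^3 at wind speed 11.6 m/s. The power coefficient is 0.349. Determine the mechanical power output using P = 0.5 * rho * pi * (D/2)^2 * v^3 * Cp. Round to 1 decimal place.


Step 1 -- Compute swept area:
  A = pi * (D/2)^2 = pi * (100/2)^2 = 7853.98 m^2
Step 2 -- Apply wind power equation:
  P = 0.5 * rho * A * v^3 * Cp
  v^3 = 11.6^3 = 1560.896
  P = 0.5 * 1.144 * 7853.98 * 1560.896 * 0.349
  P = 2447289.3 W

2447289.3


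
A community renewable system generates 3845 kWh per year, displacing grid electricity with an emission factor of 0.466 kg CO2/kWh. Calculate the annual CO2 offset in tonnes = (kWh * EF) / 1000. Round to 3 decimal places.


CO2 offset in kg = generation * emission_factor
CO2 offset = 3845 * 0.466 = 1791.77 kg
Convert to tonnes:
  CO2 offset = 1791.77 / 1000 = 1.792 tonnes

1.792


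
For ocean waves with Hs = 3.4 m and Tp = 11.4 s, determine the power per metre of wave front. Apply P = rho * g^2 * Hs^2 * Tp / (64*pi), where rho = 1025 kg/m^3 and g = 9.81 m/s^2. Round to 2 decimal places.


Apply wave power formula:
  g^2 = 9.81^2 = 96.2361
  Hs^2 = 3.4^2 = 11.56
  Numerator = rho * g^2 * Hs^2 * Tp = 1025 * 96.2361 * 11.56 * 11.4 = 12999437.66
  Denominator = 64 * pi = 201.0619
  P = 12999437.66 / 201.0619 = 64653.90 W/m

64653.90


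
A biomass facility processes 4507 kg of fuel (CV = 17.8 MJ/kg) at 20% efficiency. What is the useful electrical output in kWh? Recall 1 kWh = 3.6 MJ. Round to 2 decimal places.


Total energy = mass * CV = 4507 * 17.8 = 80224.6 MJ
Useful energy = total * eta = 80224.6 * 0.2 = 16044.92 MJ
Convert to kWh: 16044.92 / 3.6
Useful energy = 4456.92 kWh

4456.92


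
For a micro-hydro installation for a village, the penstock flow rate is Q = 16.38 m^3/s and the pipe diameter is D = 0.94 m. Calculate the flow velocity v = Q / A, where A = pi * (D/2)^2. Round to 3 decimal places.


Compute pipe cross-sectional area:
  A = pi * (D/2)^2 = pi * (0.94/2)^2 = 0.694 m^2
Calculate velocity:
  v = Q / A = 16.38 / 0.694
  v = 23.603 m/s

23.603


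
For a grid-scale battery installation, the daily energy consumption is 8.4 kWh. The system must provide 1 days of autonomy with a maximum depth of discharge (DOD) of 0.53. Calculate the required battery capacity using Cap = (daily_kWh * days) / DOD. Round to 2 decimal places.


Total energy needed = daily * days = 8.4 * 1 = 8.4 kWh
Account for depth of discharge:
  Cap = total_energy / DOD = 8.4 / 0.53
  Cap = 15.85 kWh

15.85


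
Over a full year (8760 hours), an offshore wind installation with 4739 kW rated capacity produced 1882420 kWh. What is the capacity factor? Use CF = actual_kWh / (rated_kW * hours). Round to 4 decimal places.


Capacity factor = actual output / maximum possible output
Maximum possible = rated * hours = 4739 * 8760 = 41513640 kWh
CF = 1882420 / 41513640
CF = 0.0453

0.0453


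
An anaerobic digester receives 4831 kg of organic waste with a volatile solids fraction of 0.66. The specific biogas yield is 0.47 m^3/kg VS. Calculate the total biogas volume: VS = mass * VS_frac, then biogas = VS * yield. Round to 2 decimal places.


Compute volatile solids:
  VS = mass * VS_fraction = 4831 * 0.66 = 3188.46 kg
Calculate biogas volume:
  Biogas = VS * specific_yield = 3188.46 * 0.47
  Biogas = 1498.58 m^3

1498.58


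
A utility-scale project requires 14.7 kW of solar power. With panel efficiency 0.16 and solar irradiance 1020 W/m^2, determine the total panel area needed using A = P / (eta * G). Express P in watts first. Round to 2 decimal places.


Convert target power to watts: P = 14.7 * 1000 = 14700.0 W
Compute denominator: eta * G = 0.16 * 1020 = 163.2
Required area A = P / (eta * G) = 14700.0 / 163.2
A = 90.07 m^2

90.07


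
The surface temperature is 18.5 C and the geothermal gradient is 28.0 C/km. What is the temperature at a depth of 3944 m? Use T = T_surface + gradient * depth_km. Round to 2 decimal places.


Convert depth to km: 3944 / 1000 = 3.944 km
Temperature increase = gradient * depth_km = 28.0 * 3.944 = 110.43 C
Temperature at depth = T_surface + delta_T = 18.5 + 110.43
T = 128.93 C

128.93


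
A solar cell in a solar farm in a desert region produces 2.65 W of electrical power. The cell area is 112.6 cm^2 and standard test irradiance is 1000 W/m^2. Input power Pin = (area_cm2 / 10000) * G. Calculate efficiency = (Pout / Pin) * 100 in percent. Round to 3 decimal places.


First compute the input power:
  Pin = area_cm2 / 10000 * G = 112.6 / 10000 * 1000 = 11.26 W
Then compute efficiency:
  Efficiency = (Pout / Pin) * 100 = (2.65 / 11.26) * 100
  Efficiency = 23.535%

23.535


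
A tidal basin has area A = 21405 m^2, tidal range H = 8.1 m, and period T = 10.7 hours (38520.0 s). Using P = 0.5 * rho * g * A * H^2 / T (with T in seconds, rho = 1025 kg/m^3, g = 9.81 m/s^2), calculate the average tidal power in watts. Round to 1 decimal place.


Convert period to seconds: T = 10.7 * 3600 = 38520.0 s
H^2 = 8.1^2 = 65.61
P = 0.5 * rho * g * A * H^2 / T
P = 0.5 * 1025 * 9.81 * 21405 * 65.61 / 38520.0
P = 183299.7 W

183299.7


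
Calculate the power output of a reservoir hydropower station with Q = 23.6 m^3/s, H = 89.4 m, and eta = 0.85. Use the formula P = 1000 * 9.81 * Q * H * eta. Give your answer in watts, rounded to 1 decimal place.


Apply the hydropower formula P = rho * g * Q * H * eta
rho * g = 1000 * 9.81 = 9810.0
P = 9810.0 * 23.6 * 89.4 * 0.85
P = 17592900.8 W

17592900.8


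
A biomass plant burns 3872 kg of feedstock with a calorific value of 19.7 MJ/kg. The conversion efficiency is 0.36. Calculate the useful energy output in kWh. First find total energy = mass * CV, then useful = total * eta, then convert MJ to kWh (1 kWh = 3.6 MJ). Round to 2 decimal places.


Total energy = mass * CV = 3872 * 19.7 = 76278.4 MJ
Useful energy = total * eta = 76278.4 * 0.36 = 27460.22 MJ
Convert to kWh: 27460.22 / 3.6
Useful energy = 7627.84 kWh

7627.84


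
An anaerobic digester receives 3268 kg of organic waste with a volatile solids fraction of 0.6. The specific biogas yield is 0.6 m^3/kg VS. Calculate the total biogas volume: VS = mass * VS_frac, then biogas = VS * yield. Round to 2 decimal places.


Compute volatile solids:
  VS = mass * VS_fraction = 3268 * 0.6 = 1960.8 kg
Calculate biogas volume:
  Biogas = VS * specific_yield = 1960.8 * 0.6
  Biogas = 1176.48 m^3

1176.48


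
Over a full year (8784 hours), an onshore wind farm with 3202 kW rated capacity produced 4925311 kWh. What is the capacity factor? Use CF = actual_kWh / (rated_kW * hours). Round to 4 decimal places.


Capacity factor = actual output / maximum possible output
Maximum possible = rated * hours = 3202 * 8784 = 28126368 kWh
CF = 4925311 / 28126368
CF = 0.1751

0.1751


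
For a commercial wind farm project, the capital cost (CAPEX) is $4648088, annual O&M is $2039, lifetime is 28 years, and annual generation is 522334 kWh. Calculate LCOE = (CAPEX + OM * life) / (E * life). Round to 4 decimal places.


Total cost = CAPEX + OM * lifetime = 4648088 + 2039 * 28 = 4648088 + 57092 = 4705180
Total generation = annual * lifetime = 522334 * 28 = 14625352 kWh
LCOE = 4705180 / 14625352
LCOE = 0.3217 $/kWh

0.3217


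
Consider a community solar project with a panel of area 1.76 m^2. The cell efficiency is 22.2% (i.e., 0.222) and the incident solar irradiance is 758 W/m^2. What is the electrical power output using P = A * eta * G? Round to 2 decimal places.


Use the solar power formula P = A * eta * G.
Given: A = 1.76 m^2, eta = 0.222, G = 758 W/m^2
P = 1.76 * 0.222 * 758
P = 296.17 W

296.17


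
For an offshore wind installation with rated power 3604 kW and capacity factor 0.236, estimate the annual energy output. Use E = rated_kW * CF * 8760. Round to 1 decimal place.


Annual energy = rated_kW * capacity_factor * hours_per_year
Given: P_rated = 3604 kW, CF = 0.236, hours = 8760
E = 3604 * 0.236 * 8760
E = 7450765.4 kWh

7450765.4


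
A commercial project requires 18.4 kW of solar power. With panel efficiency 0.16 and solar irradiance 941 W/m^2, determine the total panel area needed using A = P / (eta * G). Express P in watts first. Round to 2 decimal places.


Convert target power to watts: P = 18.4 * 1000 = 18400.0 W
Compute denominator: eta * G = 0.16 * 941 = 150.56
Required area A = P / (eta * G) = 18400.0 / 150.56
A = 122.21 m^2

122.21


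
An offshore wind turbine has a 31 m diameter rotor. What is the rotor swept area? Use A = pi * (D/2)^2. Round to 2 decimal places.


Compute the rotor radius:
  r = D / 2 = 31 / 2 = 15.5 m
Calculate swept area:
  A = pi * r^2 = pi * 15.5^2
  A = 754.77 m^2

754.77


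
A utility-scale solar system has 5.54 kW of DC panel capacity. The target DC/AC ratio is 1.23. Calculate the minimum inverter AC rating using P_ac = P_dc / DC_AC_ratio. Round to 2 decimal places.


The inverter AC capacity is determined by the DC/AC ratio.
Given: P_dc = 5.54 kW, DC/AC ratio = 1.23
P_ac = P_dc / ratio = 5.54 / 1.23
P_ac = 4.50 kW

4.50


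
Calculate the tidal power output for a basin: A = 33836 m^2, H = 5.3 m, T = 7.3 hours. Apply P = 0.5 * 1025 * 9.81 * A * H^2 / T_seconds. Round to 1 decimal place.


Convert period to seconds: T = 7.3 * 3600 = 26280.0 s
H^2 = 5.3^2 = 28.09
P = 0.5 * rho * g * A * H^2 / T
P = 0.5 * 1025 * 9.81 * 33836 * 28.09 / 26280.0
P = 181831.1 W

181831.1


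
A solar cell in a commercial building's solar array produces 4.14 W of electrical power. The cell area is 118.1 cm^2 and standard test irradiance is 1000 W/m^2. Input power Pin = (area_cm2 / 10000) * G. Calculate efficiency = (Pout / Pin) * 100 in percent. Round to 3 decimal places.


First compute the input power:
  Pin = area_cm2 / 10000 * G = 118.1 / 10000 * 1000 = 11.81 W
Then compute efficiency:
  Efficiency = (Pout / Pin) * 100 = (4.14 / 11.81) * 100
  Efficiency = 35.055%

35.055


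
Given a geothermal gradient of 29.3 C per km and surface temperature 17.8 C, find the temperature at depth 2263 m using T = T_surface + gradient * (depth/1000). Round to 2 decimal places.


Convert depth to km: 2263 / 1000 = 2.263 km
Temperature increase = gradient * depth_km = 29.3 * 2.263 = 66.31 C
Temperature at depth = T_surface + delta_T = 17.8 + 66.31
T = 84.11 C

84.11


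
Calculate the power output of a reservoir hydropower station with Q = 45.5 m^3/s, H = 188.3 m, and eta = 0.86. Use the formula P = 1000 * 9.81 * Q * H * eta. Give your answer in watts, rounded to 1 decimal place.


Apply the hydropower formula P = rho * g * Q * H * eta
rho * g = 1000 * 9.81 = 9810.0
P = 9810.0 * 45.5 * 188.3 * 0.86
P = 72281836.0 W

72281836.0


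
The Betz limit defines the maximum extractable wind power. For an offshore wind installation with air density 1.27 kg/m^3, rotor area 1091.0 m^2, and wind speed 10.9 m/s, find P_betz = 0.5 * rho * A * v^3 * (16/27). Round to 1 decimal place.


The Betz coefficient Cp_max = 16/27 = 0.5926
v^3 = 10.9^3 = 1295.029
P_betz = 0.5 * rho * A * v^3 * Cp_max
P_betz = 0.5 * 1.27 * 1091.0 * 1295.029 * 0.5926
P_betz = 531660.2 W

531660.2


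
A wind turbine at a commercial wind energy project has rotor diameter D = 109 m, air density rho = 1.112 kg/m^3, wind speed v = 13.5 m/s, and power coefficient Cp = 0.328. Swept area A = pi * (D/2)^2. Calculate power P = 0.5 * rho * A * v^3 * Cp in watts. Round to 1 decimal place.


Step 1 -- Compute swept area:
  A = pi * (D/2)^2 = pi * (109/2)^2 = 9331.32 m^2
Step 2 -- Apply wind power equation:
  P = 0.5 * rho * A * v^3 * Cp
  v^3 = 13.5^3 = 2460.375
  P = 0.5 * 1.112 * 9331.32 * 2460.375 * 0.328
  P = 4186902.2 W

4186902.2


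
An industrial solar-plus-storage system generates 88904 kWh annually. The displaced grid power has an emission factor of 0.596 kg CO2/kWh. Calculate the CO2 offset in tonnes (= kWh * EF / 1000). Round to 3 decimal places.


CO2 offset in kg = generation * emission_factor
CO2 offset = 88904 * 0.596 = 52986.78 kg
Convert to tonnes:
  CO2 offset = 52986.78 / 1000 = 52.987 tonnes

52.987


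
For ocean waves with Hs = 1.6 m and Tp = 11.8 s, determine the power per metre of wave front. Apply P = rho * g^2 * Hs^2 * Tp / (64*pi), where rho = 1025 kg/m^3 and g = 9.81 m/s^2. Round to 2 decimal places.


Apply wave power formula:
  g^2 = 9.81^2 = 96.2361
  Hs^2 = 1.6^2 = 2.56
  Numerator = rho * g^2 * Hs^2 * Tp = 1025 * 96.2361 * 2.56 * 11.8 = 2979777.61
  Denominator = 64 * pi = 201.0619
  P = 2979777.61 / 201.0619 = 14820.20 W/m

14820.20


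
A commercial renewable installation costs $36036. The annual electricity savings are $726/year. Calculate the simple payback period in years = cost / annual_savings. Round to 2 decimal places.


Simple payback period = initial cost / annual savings
Payback = 36036 / 726
Payback = 49.64 years

49.64


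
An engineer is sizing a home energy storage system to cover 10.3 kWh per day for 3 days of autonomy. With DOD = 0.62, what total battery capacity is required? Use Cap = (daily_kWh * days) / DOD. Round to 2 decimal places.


Total energy needed = daily * days = 10.3 * 3 = 30.9 kWh
Account for depth of discharge:
  Cap = total_energy / DOD = 30.9 / 0.62
  Cap = 49.84 kWh

49.84


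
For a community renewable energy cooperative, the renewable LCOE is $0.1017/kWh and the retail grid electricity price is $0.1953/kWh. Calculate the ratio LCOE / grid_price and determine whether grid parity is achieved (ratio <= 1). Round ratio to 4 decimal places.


Compare LCOE to grid price:
  LCOE = $0.1017/kWh, Grid price = $0.1953/kWh
  Ratio = LCOE / grid_price = 0.1017 / 0.1953 = 0.5207
  Grid parity achieved (ratio <= 1)? yes

0.5207
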